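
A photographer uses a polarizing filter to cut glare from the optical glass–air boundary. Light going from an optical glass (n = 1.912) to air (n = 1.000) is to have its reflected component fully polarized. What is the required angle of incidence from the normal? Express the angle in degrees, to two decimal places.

The reflected p-component vanishes when tan θ_B = n₂/n₁.
tan θ_B = n₂/n₁ = 1.000/1.912 = 0.5230. Taking the arctangent, θ_B = 27.61°.

θ_B ≈ 27.61°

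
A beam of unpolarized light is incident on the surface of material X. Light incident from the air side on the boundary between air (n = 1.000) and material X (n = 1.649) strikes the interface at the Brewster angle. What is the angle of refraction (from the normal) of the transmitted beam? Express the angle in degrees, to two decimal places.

θ_t ≈ 31.23°

θ_B = arctan(n₂/n₁) = arctan(1.649/1.000) = 58.77°.
At Brewster's angle the reflected and refracted rays are perpendicular, so θ_t = 90° − θ_B = 90° − 58.77° = 31.23°.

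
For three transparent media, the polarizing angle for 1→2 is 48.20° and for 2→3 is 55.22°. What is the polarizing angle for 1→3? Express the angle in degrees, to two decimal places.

θ_B ≈ 58.16°

tan θ_B(1→2) = n₂/n₁ = tan 48.20° = 1.1184.
tan θ_B(2→3) = n₃/n₂ = tan 55.22° = 1.4399.
n₃/n₁ = 1.6104. Then tan θ_B(1→3) = n₃/n₁, so θ_B(1→3) = arctan(1.6104) = 58.16°.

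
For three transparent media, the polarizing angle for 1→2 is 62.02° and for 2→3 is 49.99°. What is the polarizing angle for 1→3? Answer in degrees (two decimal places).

θ_B ≈ 65.97°

tan θ_B(1→2) = n₂/n₁ = tan 62.02° = 1.8823.
tan θ_B(2→3) = n₃/n₂ = tan 49.99° = 1.1913.
Multiplying, n₃/n₁ = 1.8823 × 1.1913 = 2.2425, and θ_B(1→3) = arctan 2.2425 = 65.97°.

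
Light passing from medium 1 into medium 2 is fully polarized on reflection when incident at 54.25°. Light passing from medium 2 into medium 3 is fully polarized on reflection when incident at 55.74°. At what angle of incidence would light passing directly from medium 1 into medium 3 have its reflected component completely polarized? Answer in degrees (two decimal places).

tan θ_B(1→2) = n₂/n₁ = tan 54.25° = 1.3891.
tan θ_B(2→3) = n₃/n₂ = tan 55.74° = 1.4681.
n₃/n₁ = 2.0394. Then tan θ_B(1→3) = n₃/n₁, so θ_B(1→3) = arctan(2.0394) = 63.88°.

θ_B ≈ 63.88°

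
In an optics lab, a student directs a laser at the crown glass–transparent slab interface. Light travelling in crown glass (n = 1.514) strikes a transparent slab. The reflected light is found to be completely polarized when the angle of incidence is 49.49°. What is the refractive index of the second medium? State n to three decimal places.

n ≈ 1.772

Full polarization of the reflected beam means tan θ_B = n₂/n₁, where n₁ is the incident medium (crown glass).
n₂ = n₁ tan θ_B = 1.514 × tan 49.49° = 1.772.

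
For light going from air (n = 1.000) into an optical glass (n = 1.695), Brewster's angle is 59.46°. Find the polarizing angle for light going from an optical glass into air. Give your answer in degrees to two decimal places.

θ_B' ≈ 30.54°

The two Brewster angles are complementary: θ_B' = 90° − θ_B = 90° − 59.46° = 30.54°.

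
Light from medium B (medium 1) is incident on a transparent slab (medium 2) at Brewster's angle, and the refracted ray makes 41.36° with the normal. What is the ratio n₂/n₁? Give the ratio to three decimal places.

θ_B + θ_t = 90°, so θ_B = 90° − 41.36° = 48.64°.
tan θ_B = n₂/n₁, so n₂/n₁ = tan 48.64° = 1.136.

n₂/n₁ ≈ 1.136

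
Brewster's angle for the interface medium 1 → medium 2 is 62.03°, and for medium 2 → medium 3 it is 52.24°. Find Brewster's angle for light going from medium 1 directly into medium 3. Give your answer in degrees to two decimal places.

θ_B ≈ 67.64°

tan θ_B(1→2) = n₂/n₁ = tan 62.03° = 1.8831.
tan θ_B(2→3) = n₃/n₂ = tan 52.24° = 1.2911.
Multiplying, n₃/n₁ = 1.8831 × 1.2911 = 2.4312, and θ_B(1→3) = arctan 2.4312 = 67.64°.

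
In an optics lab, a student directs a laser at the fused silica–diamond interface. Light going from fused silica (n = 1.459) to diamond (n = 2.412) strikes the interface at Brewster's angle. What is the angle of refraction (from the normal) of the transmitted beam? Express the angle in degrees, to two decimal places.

θ_t ≈ 31.17°

θ_B = arctan(n₂/n₁) = arctan(2.412/1.459) = 58.83°.
At Brewster's angle the reflected and refracted rays are perpendicular, so θ_t = 90° − θ_B = 90° − 58.83° = 31.17°.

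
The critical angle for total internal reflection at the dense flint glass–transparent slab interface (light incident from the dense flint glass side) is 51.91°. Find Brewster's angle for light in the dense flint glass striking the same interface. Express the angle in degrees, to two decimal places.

θ_B ≈ 38.20°

sin θ_c = n₂/n₁, so n₂/n₁ = sin 51.91° = 0.7870.
Brewster: tan θ_B = n₂/n₁ = 0.7870.
θ_B = arctan(0.7870) = 38.20°.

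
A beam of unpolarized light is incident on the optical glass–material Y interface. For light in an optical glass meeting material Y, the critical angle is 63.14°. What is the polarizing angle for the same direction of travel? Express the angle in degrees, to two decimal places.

n₂/n₁ = sin θ_c = sin 63.14° = 0.8921.
tan θ_B equals the same ratio, so θ_B = arctan(0.8921) = 41.74°.

θ_B ≈ 41.74°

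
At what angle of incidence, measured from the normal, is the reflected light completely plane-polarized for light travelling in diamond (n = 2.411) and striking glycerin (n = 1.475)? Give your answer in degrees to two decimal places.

θ_B ≈ 31.46°

At Brewster's angle the reflected and refracted rays are perpendicular, which with Snell's law gives tan θ_B = n₂/n₁.
tan θ_B = n₂/n₁ = 1.475/2.411 = 0.6118.
So θ_B = arctan 0.6118 = 31.46°.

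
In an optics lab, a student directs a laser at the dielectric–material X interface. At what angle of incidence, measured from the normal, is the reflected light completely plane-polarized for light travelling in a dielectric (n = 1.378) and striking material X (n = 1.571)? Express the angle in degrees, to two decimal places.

The reflected p-component vanishes when tan θ_B = n₂/n₁.
Brewster's condition: tan θ_B = n₂/n₁ = 1.571/1.378 = 1.1401.
θ_B = arctan(1.1401) = 48.74°.

θ_B ≈ 48.74°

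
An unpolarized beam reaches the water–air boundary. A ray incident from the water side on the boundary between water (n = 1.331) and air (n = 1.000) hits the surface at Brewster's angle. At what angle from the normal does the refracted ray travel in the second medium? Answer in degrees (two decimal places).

θ_t ≈ 53.08°

tan θ_B = n₂/n₁ = 1.000/1.331 = 0.7513, so θ_B = 36.92°.
The refracted ray is perpendicular to the reflected ray, so θ_t = 90° − θ_B = 53.08°.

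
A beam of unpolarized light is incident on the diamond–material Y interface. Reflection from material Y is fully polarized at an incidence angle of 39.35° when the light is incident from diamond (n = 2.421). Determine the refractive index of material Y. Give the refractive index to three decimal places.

n ≈ 1.985

Brewster's law: tan θ_B = n₂/n₁ (light incident in diamond, refracted into material Y).
n₂ = n₁ tan θ_B = 2.421 × tan 39.35° = 1.985.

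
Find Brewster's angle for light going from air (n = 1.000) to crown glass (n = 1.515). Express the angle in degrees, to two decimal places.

tan θ_B = n₂/n₁ = 1.515/1.000 = 1.5150.
θ_B = arctan(1.5150) = 56.57°.

θ_B ≈ 56.57°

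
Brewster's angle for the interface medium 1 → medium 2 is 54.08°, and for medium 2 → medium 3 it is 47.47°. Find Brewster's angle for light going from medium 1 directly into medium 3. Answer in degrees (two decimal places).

θ_B ≈ 56.40°

tan θ_B(1→2) = n₂/n₁ = tan 54.08° = 1.3804.
tan θ_B(2→3) = n₃/n₂ = tan 47.47° = 1.0902.
So n₃/n₁ = (n₂/n₁)(n₃/n₂) = 1.3804 × 1.0902 = 1.5049.
θ_B(1→3) = arctan(1.5049) = 56.40°.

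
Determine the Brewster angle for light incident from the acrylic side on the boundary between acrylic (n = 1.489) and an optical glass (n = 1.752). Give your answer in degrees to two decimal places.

θ_B ≈ 49.64°

Here n₂/n₁ = 1.752/1.489 = 1.1766, and Brewster's law gives tan θ_B = n₂/n₁.
So θ_B = arctan 1.1766 = 49.64°.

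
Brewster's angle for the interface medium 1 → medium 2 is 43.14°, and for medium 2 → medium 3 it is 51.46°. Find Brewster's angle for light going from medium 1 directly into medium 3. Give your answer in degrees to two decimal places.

θ_B ≈ 49.63°

tan θ_B(1→2) = n₂/n₁ = tan 43.14° = 0.9371.
tan θ_B(2→3) = n₃/n₂ = tan 51.46° = 1.2554.
So n₃/n₁ = (n₂/n₁)(n₃/n₂) = 0.9371 × 1.2554 = 1.1764.
θ_B(1→3) = arctan(1.1764) = 49.63°.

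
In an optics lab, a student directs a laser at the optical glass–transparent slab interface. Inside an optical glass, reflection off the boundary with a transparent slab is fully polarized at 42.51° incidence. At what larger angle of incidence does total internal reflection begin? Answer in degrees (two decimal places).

tan θ_B = n₂/n₁ = tan 42.51° = 0.9167.
Total internal reflection: sin θ_c = n₂/n₁ = 0.9167.
θ_c = arcsin(0.9167) = 66.44°.

θ_c ≈ 66.44°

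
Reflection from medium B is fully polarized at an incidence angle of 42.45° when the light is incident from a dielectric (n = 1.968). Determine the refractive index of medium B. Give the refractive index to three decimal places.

Full polarization of the reflected beam means tan θ_B = n₂/n₁, where n₁ is the incident medium (a dielectric).
n₂ = n₁ tan θ_B = 1.968 × tan 42.45° = 1.800.

n ≈ 1.800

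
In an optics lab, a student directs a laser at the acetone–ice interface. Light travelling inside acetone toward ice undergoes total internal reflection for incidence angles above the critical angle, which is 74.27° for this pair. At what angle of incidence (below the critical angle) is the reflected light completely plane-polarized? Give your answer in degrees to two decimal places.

n₂/n₁ = sin θ_c = sin 74.27° = 0.9625.
tan θ_B equals the same ratio, so θ_B = arctan(0.9625) = 43.91°.

θ_B ≈ 43.91°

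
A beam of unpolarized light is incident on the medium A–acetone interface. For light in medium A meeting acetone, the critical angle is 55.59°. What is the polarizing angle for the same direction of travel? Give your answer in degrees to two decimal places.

sin θ_c = n₂/n₁, so n₂/n₁ = sin 55.59° = 0.8250.
Brewster: tan θ_B = n₂/n₁ = 0.8250.
θ_B = arctan(0.8250) = 39.52°.

θ_B ≈ 39.52°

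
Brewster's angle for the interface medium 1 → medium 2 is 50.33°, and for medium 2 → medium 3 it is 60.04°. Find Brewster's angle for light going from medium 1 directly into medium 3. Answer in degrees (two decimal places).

Each Brewster angle gives a ratio: n₂/n₁ = tan 50.33° = 1.2058, n₃/n₂ = tan 60.04° = 1.7348.
So n₃/n₁ = (n₂/n₁)(n₃/n₂) = 1.2058 × 1.7348 = 2.0919.
θ_B(1→3) = arctan(2.0919) = 64.45°.

θ_B ≈ 64.45°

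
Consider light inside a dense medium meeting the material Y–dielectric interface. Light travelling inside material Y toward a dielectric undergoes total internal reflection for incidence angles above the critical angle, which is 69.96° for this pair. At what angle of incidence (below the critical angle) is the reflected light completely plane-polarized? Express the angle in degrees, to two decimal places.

n₂/n₁ = sin θ_c = sin 69.96° = 0.9395.
tan θ_B equals the same ratio, so θ_B = arctan(0.9395) = 43.21°.

θ_B ≈ 43.21°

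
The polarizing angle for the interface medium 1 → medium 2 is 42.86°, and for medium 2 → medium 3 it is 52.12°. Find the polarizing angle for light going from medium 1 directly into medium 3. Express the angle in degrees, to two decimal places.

n₂/n₁ = tan 42.86° = 0.9280 and n₃/n₂ = tan 52.12° = 1.2855.
n₃/n₁ = 1.1929. Then tan θ_B(1→3) = n₃/n₁, so θ_B(1→3) = arctan(1.1929) = 50.03°.

θ_B ≈ 50.03°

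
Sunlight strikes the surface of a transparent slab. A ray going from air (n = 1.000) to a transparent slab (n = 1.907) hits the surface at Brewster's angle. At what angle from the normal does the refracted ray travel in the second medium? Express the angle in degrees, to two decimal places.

θ_t ≈ 27.67°

θ_B = arctan(n₂/n₁) = arctan(1.907/1.000) = 62.33°.
At Brewster's angle the reflected and refracted rays are perpendicular, so θ_t = 90° − θ_B = 90° − 62.33° = 27.67°.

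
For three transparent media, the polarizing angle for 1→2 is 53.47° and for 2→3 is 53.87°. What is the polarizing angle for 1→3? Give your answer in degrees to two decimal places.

θ_B ≈ 61.60°

Each Brewster angle gives a ratio: n₂/n₁ = tan 53.47° = 1.3499, n₃/n₂ = tan 53.87° = 1.3698.
Multiplying, n₃/n₁ = 1.3499 × 1.3698 = 1.8492, and θ_B(1→3) = arctan 1.8492 = 61.60°.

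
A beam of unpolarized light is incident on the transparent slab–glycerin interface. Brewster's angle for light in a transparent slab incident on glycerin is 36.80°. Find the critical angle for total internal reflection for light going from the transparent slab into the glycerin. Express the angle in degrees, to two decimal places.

θ_c ≈ 48.43°

tan θ_B = n₂/n₁ = tan 36.80° = 0.7481.
Total internal reflection: sin θ_c = n₂/n₁ = 0.7481.
θ_c = arcsin(0.7481) = 48.43°.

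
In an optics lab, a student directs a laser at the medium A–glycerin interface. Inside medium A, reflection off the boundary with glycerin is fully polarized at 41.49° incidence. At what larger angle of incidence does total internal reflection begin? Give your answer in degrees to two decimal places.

θ_c ≈ 62.18°

tan θ_B = n₂/n₁ = tan 41.49° = 0.8844.
Total internal reflection: sin θ_c = n₂/n₁ = 0.8844.
θ_c = arcsin(0.8844) = 62.18°.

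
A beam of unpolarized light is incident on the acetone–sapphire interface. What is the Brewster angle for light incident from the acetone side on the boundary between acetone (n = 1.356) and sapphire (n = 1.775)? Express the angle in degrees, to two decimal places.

θ_B ≈ 52.62°

At Brewster's angle the reflected and refracted rays are perpendicular, which with Snell's law gives tan θ_B = n₂/n₁.
Brewster's condition: tan θ_B = n₂/n₁ = 1.775/1.356 = 1.3090. Taking the arctangent, θ_B = 52.62°.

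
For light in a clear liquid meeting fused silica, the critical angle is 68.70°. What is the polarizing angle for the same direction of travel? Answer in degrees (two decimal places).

At the critical angle sin θ_c = n₂/n₁, giving n₂/n₁ = sin 68.70° = 0.9317.
Then tan θ_B = n₂/n₁ = 0.9317, so θ_B = arctan 0.9317 = 42.97°.

θ_B ≈ 42.97°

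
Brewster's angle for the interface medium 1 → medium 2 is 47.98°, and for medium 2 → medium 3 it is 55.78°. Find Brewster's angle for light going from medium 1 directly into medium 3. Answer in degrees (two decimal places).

n₂/n₁ = tan 47.98° = 1.1098 and n₃/n₂ = tan 55.78° = 1.4704.
So n₃/n₁ = (n₂/n₁)(n₃/n₂) = 1.1098 × 1.4704 = 1.6318.
θ_B(1→3) = arctan(1.6318) = 58.50°.

θ_B ≈ 58.50°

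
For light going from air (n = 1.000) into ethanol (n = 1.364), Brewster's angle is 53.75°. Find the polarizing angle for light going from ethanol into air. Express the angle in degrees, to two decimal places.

The two Brewster angles are complementary: θ_B' = 90° − θ_B = 90° − 53.75° = 36.25°.

θ_B' ≈ 36.25°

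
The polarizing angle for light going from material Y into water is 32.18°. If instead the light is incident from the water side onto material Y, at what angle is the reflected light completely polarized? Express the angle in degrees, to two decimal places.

θ_B' ≈ 57.82°

Reversing the direction swaps n₁ and n₂, so tan θ_B' = 1/tan θ_B and θ_B' = 90° − θ_B.
Hence θ_B' = 90° − 32.18° = 57.82°.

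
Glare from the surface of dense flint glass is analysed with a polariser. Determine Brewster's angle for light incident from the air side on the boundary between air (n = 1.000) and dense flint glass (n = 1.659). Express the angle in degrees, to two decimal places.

tan θ_B = n₂/n₁ = 1.659/1.000 = 1.6590.
θ_B = arctan(1.6590) = 58.92°.

θ_B ≈ 58.92°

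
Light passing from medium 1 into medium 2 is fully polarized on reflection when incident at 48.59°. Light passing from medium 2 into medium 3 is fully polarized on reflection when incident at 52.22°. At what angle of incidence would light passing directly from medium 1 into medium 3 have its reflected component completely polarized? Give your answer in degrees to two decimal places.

θ_B ≈ 55.64°

Each Brewster angle gives a ratio: n₂/n₁ = tan 48.59° = 1.1339, n₃/n₂ = tan 52.22° = 1.2901.
Multiplying, n₃/n₁ = 1.1339 × 1.2901 = 1.4628, and θ_B(1→3) = arctan 1.4628 = 55.64°.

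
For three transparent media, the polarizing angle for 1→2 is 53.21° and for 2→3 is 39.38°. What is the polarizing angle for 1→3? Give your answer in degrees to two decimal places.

θ_B ≈ 47.66°

Each Brewster angle gives a ratio: n₂/n₁ = tan 53.21° = 1.3372, n₃/n₂ = tan 39.38° = 0.8208.
So n₃/n₁ = (n₂/n₁)(n₃/n₂) = 1.3372 × 0.8208 = 1.0976.
θ_B(1→3) = arctan(1.0976) = 47.66°.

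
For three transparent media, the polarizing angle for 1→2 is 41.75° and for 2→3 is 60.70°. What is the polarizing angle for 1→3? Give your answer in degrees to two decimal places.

Each Brewster angle gives a ratio: n₂/n₁ = tan 41.75° = 0.8925, n₃/n₂ = tan 60.70° = 1.7820.
So n₃/n₁ = (n₂/n₁)(n₃/n₂) = 0.8925 × 1.7820 = 1.5905.
θ_B(1→3) = arctan(1.5905) = 57.84°.

θ_B ≈ 57.84°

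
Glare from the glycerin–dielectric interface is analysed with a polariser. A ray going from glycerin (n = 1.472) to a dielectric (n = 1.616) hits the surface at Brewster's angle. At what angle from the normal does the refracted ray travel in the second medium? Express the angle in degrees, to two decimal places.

First find Brewster's angle: tan θ_B = 1.616/1.472 = 1.0978, giving θ_B = 47.67°.
At Brewster's angle the reflected and refracted rays are perpendicular, so θ_t = 90° − θ_B = 90° − 47.67° = 42.33°.

θ_t ≈ 42.33°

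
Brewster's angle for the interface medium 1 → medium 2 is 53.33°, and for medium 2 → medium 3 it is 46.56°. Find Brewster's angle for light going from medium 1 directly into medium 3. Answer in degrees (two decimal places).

n₂/n₁ = tan 53.33° = 1.3431 and n₃/n₂ = tan 46.56° = 1.0560.
n₃/n₁ = 1.4183. Then tan θ_B(1→3) = n₃/n₁, so θ_B(1→3) = arctan(1.4183) = 54.81°.

θ_B ≈ 54.81°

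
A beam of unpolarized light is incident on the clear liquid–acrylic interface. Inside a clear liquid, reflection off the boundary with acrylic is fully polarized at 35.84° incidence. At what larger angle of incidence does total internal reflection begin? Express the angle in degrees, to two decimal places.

θ_c ≈ 46.24°

From Brewster, n₂/n₁ = tan θ_B = tan 35.84° = 0.7223.
Then sin θ_c = n₂/n₁ = 0.7223, so θ_c = arcsin 0.7223 = 46.24°.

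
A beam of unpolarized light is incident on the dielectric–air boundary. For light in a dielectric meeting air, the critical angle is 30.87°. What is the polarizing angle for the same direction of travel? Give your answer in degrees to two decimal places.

At the critical angle sin θ_c = n₂/n₁, giving n₂/n₁ = sin 30.87° = 0.5131.
Then tan θ_B = n₂/n₁ = 0.5131, so θ_B = arctan 0.5131 = 27.16°.

θ_B ≈ 27.16°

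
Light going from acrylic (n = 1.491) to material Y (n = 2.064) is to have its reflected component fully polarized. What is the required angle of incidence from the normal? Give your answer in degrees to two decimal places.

tan θ_B = n₂/n₁ = 2.064/1.491 = 1.3843. Taking the arctangent, θ_B = 54.16°.

θ_B ≈ 54.16°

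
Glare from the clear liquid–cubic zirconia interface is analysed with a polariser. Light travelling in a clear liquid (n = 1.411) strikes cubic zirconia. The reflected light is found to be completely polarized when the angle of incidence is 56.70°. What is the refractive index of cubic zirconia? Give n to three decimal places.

n ≈ 2.148

Brewster's law: tan θ_B = n₂/n₁ (light incident in a clear liquid, refracted into cubic zirconia).
n₂ = n₁ tan θ_B = 1.411 × tan 56.70° = 2.148.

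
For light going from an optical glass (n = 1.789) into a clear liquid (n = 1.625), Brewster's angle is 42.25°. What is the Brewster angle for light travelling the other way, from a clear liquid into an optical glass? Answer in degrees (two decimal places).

θ_B' ≈ 47.75°

Reversing the direction swaps n₁ and n₂, so tan θ_B' = 1/tan θ_B and θ_B' = 90° − θ_B.
Hence θ_B' = 90° − 42.25° = 47.75°.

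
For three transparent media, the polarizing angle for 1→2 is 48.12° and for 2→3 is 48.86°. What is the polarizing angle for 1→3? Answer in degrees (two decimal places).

Each Brewster angle gives a ratio: n₂/n₁ = tan 48.12° = 1.1153, n₃/n₂ = tan 48.86° = 1.1447.
n₃/n₁ = 1.2767. Then tan θ_B(1→3) = n₃/n₁, so θ_B(1→3) = arctan(1.2767) = 51.93°.

θ_B ≈ 51.93°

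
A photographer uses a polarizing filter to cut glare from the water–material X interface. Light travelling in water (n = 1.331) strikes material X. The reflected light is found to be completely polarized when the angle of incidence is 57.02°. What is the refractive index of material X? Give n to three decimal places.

Full polarization of the reflected beam means tan θ_B = n₂/n₁, where n₁ is the incident medium (water).
n₂ = n₁ tan θ_B = 1.331 × tan 57.02° = 2.051.

n ≈ 2.051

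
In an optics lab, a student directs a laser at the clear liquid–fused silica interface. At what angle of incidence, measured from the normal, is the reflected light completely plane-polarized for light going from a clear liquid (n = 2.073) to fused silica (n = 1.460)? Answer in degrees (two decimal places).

θ_B ≈ 35.16°

The reflected p-component vanishes when tan θ_B = n₂/n₁.
Here n₂/n₁ = 1.460/2.073 = 0.7043, and Brewster's law gives tan θ_B = n₂/n₁.
θ_B = arctan(0.7043) = 35.16°.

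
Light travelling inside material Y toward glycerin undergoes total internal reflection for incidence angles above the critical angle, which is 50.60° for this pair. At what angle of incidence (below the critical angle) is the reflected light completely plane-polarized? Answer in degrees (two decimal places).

n₂/n₁ = sin θ_c = sin 50.60° = 0.7727.
tan θ_B equals the same ratio, so θ_B = arctan(0.7727) = 37.69°.

θ_B ≈ 37.69°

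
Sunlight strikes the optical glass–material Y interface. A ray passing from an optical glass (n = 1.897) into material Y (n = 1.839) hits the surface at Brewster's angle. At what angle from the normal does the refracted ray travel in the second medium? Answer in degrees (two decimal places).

tan θ_B = n₂/n₁ = 1.839/1.897 = 0.9694, so θ_B = 44.11°.
Since θ_B + θ_t = 90° at Brewster incidence, θ_t = 90° − 44.11° = 45.89°.

θ_t ≈ 45.89°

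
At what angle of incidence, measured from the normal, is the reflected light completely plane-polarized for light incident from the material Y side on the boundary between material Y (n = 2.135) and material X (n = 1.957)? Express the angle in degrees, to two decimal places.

θ_B ≈ 42.51°

tan θ_B = n₂/n₁ = 1.957/2.135 = 0.9166.
θ_B = arctan(0.9166) = 42.51°.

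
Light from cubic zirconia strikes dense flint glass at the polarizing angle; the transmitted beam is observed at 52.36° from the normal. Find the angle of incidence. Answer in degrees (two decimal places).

At Brewster's angle the reflected and refracted rays are perpendicular, so θ_B + θ_t = 90°.
So θ_B = 90° − θ_t = 90° − 52.36° = 37.64°.

θ_B ≈ 37.64°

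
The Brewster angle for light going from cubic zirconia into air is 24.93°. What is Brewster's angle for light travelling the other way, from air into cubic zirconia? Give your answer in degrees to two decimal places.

θ_B' ≈ 65.07°

tan θ_B' = n₁/n₂ = 1/tan θ_B, so θ_B' = 90° − θ_B.
θ_B' = 90° − 24.93° = 65.07°.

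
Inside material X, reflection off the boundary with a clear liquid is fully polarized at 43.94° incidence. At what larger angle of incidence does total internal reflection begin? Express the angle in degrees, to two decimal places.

From Brewster, n₂/n₁ = tan θ_B = tan 43.94° = 0.9637.
Then sin θ_c = n₂/n₁ = 0.9637, so θ_c = arcsin 0.9637 = 74.51°.

θ_c ≈ 74.51°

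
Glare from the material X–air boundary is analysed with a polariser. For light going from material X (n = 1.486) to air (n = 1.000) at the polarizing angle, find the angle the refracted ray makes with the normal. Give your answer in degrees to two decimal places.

tan θ_B = n₂/n₁ = 1.000/1.486 = 0.6729, so θ_B = 33.94°.
At Brewster's angle the reflected and refracted rays are perpendicular, so θ_t = 90° − θ_B = 90° − 33.94° = 56.06°.

θ_t ≈ 56.06°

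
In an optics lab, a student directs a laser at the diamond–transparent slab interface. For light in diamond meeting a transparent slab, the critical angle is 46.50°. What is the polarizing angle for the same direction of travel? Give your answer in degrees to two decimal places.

n₂/n₁ = sin θ_c = sin 46.50° = 0.7254.
tan θ_B equals the same ratio, so θ_B = arctan(0.7254) = 35.96°.

θ_B ≈ 35.96°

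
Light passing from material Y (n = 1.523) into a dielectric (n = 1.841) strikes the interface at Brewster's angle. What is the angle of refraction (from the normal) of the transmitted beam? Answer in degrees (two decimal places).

θ_t ≈ 39.60°

First find Brewster's angle: tan θ_B = 1.841/1.523 = 1.2088, giving θ_B = 50.40°.
Since θ_B + θ_t = 90° at Brewster incidence, θ_t = 90° − 50.40° = 39.60°.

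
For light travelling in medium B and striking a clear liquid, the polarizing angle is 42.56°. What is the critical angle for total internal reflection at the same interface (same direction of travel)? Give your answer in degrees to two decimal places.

n₂/n₁ = tan 42.56° = 0.9183; the critical angle satisfies sin θ_c = n₂/n₁.
θ_c = arcsin(0.9183) = 66.67°.

θ_c ≈ 66.67°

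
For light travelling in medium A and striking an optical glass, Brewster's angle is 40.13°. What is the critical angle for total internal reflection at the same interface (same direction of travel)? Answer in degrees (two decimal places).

From Brewster, n₂/n₁ = tan θ_B = tan 40.13° = 0.8430.
Then sin θ_c = n₂/n₁ = 0.8430, so θ_c = arcsin 0.8430 = 57.46°.

θ_c ≈ 57.46°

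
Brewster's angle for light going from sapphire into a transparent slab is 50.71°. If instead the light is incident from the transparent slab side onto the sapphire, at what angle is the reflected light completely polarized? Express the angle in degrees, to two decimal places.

tan θ_B' = n₁/n₂ = 1/tan θ_B, so θ_B' = 90° − θ_B.
θ_B' = 90° − 50.71° = 39.29°.

θ_B' ≈ 39.29°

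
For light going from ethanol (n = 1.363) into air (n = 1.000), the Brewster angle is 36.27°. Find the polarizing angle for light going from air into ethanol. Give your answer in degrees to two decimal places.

Reversing the direction swaps n₁ and n₂, so tan θ_B' = 1/tan θ_B and θ_B' = 90° − θ_B.
Hence θ_B' = 90° − 36.27° = 53.73°.

θ_B' ≈ 53.73°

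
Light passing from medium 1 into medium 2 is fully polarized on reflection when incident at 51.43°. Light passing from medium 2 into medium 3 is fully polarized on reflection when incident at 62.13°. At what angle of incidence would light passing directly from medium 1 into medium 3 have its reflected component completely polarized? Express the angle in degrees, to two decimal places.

θ_B ≈ 67.14°

n₂/n₁ = tan 51.43° = 1.2540 and n₃/n₂ = tan 62.13° = 1.8911.
Multiplying, n₃/n₁ = 1.2540 × 1.8911 = 2.3714, and θ_B(1→3) = arctan 2.3714 = 67.14°.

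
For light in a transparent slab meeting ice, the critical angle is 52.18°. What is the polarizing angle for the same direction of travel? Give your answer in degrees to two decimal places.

n₂/n₁ = sin θ_c = sin 52.18° = 0.7899.
tan θ_B equals the same ratio, so θ_B = arctan(0.7899) = 38.31°.

θ_B ≈ 38.31°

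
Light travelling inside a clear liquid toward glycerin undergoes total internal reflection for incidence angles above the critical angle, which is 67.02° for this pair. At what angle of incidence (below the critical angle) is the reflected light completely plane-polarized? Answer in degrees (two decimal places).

sin θ_c = n₂/n₁, so n₂/n₁ = sin 67.02° = 0.9206.
Brewster: tan θ_B = n₂/n₁ = 0.9206.
θ_B = arctan(0.9206) = 42.63°.

θ_B ≈ 42.63°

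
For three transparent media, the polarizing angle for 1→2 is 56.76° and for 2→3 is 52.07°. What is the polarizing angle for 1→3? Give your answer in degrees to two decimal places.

n₂/n₁ = tan 56.76° = 1.5258 and n₃/n₂ = tan 52.07° = 1.2832.
So n₃/n₁ = (n₂/n₁)(n₃/n₂) = 1.5258 × 1.2832 = 1.9579.
θ_B(1→3) = arctan(1.9579) = 62.94°.

θ_B ≈ 62.94°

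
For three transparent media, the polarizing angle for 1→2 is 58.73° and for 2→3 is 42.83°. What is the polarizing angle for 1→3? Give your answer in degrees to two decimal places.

Each Brewster angle gives a ratio: n₂/n₁ = tan 58.73° = 1.6467, n₃/n₂ = tan 42.83° = 0.9270.
n₃/n₁ = 1.5264. Then tan θ_B(1→3) = n₃/n₁, so θ_B(1→3) = arctan(1.5264) = 56.77°.

θ_B ≈ 56.77°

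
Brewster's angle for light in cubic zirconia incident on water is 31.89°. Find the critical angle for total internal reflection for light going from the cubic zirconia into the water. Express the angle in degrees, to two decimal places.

θ_c ≈ 38.48°

tan θ_B = n₂/n₁ = tan 31.89° = 0.6222.
Total internal reflection: sin θ_c = n₂/n₁ = 0.6222.
θ_c = arcsin(0.6222) = 38.48°.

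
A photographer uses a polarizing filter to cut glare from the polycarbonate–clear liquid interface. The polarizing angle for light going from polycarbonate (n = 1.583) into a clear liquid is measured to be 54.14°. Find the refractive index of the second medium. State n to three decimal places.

At the polarizing angle, tan θ_B = n₂/n₁ with n₁ on the incident side (polycarbonate) and n₂ on the transmitted side (a clear liquid).
n₂ = n₁ tan θ_B = 1.583 × tan 54.14° = 2.190.

n ≈ 2.190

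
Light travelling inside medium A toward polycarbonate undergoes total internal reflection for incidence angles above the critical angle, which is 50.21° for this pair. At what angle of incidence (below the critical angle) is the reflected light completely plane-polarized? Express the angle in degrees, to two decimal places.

θ_B ≈ 37.54°

sin θ_c = n₂/n₁, so n₂/n₁ = sin 50.21° = 0.7684.
Brewster: tan θ_B = n₂/n₁ = 0.7684.
θ_B = arctan(0.7684) = 37.54°.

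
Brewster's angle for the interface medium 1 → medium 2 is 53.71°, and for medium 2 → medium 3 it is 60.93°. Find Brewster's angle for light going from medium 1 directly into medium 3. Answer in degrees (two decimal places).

Each Brewster angle gives a ratio: n₂/n₁ = tan 53.71° = 1.3618, n₃/n₂ = tan 60.93° = 1.7989.
So n₃/n₁ = (n₂/n₁)(n₃/n₂) = 1.3618 × 1.7989 = 2.4497.
θ_B(1→3) = arctan(2.4497) = 67.79°.

θ_B ≈ 67.79°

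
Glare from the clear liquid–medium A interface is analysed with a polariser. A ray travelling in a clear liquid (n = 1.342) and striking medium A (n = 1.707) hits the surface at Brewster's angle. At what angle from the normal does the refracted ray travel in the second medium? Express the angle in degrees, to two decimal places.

θ_t ≈ 38.17°

θ_B = arctan(n₂/n₁) = arctan(1.707/1.342) = 51.83°.
The refracted ray is perpendicular to the reflected ray, so θ_t = 90° − θ_B = 38.17°.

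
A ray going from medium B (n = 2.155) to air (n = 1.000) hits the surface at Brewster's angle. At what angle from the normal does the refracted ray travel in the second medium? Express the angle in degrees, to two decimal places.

θ_t ≈ 65.11°

First find Brewster's angle: tan θ_B = 1.000/2.155 = 0.4640, giving θ_B = 24.89°.
The refracted ray is perpendicular to the reflected ray, so θ_t = 90° − θ_B = 65.11°.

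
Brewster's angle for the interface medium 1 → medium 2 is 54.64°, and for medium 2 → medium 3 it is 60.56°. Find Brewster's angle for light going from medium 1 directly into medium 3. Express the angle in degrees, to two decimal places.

tan θ_B(1→2) = n₂/n₁ = tan 54.64° = 1.4092.
tan θ_B(2→3) = n₃/n₂ = tan 60.56° = 1.7718.
n₃/n₁ = 2.4969. Then tan θ_B(1→3) = n₃/n₁, so θ_B(1→3) = arctan(2.4969) = 68.17°.

θ_B ≈ 68.17°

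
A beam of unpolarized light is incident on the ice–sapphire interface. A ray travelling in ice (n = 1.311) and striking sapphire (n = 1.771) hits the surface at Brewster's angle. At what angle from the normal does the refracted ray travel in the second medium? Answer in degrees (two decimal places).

θ_t ≈ 36.51°

tan θ_B = n₂/n₁ = 1.771/1.311 = 1.3509, so θ_B = 53.49°.
The refracted ray is perpendicular to the reflected ray, so θ_t = 90° − θ_B = 36.51°.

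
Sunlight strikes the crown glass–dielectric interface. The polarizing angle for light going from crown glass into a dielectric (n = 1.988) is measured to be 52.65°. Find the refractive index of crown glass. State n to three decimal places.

n ≈ 1.517

Full polarization of the reflected beam means tan θ_B = n₂/n₁, where n₁ is the incident medium (crown glass).
n₁ = n₂ / tan θ_B = 1.988 / tan 52.65° = 1.517.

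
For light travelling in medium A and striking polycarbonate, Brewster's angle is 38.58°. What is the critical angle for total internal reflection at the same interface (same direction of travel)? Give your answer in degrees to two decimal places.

From Brewster, n₂/n₁ = tan θ_B = tan 38.58° = 0.7977.
Then sin θ_c = n₂/n₁ = 0.7977, so θ_c = arcsin 0.7977 = 52.91°.

θ_c ≈ 52.91°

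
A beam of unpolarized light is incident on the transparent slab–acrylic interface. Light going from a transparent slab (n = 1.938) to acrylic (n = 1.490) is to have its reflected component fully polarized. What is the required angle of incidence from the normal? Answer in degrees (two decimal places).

θ_B ≈ 37.55°

Brewster's condition: tan θ_B = n₂/n₁ = 1.490/1.938 = 0.7688. Taking the arctangent, θ_B = 37.55°.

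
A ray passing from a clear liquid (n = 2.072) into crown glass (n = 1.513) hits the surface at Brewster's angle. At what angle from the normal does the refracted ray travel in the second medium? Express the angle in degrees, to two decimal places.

tan θ_B = n₂/n₁ = 1.513/2.072 = 0.7302, so θ_B = 36.14°.
Since θ_B + θ_t = 90° at Brewster incidence, θ_t = 90° − 36.14° = 53.86°.

θ_t ≈ 53.86°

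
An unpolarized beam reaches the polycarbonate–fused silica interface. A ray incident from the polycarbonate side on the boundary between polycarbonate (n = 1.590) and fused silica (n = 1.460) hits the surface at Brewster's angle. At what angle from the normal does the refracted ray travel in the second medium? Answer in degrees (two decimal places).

tan θ_B = n₂/n₁ = 1.460/1.590 = 0.9182, so θ_B = 42.56°.
The refracted ray is perpendicular to the reflected ray, so θ_t = 90° − θ_B = 47.44°.

θ_t ≈ 47.44°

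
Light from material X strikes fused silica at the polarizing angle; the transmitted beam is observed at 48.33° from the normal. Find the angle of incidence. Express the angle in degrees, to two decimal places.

At Brewster's angle the reflected and refracted rays are perpendicular, so θ_B + θ_t = 90°.
θ_B = 90° − 48.33° = 41.67°.

θ_B ≈ 41.67°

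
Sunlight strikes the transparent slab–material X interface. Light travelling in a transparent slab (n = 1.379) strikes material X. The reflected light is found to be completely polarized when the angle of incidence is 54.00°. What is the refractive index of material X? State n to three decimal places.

At Brewster's angle, tan θ_B = n₂/n₁ with n₁ on the incident side (a transparent slab) and n₂ on the transmitted side (material X).
n₂ = n₁ tan θ_B = 1.379 × tan 54.00° = 1.898.

n ≈ 1.898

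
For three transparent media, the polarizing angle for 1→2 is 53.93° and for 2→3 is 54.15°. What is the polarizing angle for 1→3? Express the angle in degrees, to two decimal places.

θ_B ≈ 62.24°

tan θ_B(1→2) = n₂/n₁ = tan 53.93° = 1.3729.
tan θ_B(2→3) = n₃/n₂ = tan 54.15° = 1.3840.
Multiplying, n₃/n₁ = 1.3729 × 1.3840 = 1.9000, and θ_B(1→3) = arctan 1.9000 = 62.24°.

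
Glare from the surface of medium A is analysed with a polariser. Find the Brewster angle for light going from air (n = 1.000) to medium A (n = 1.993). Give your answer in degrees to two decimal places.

The reflected p-component vanishes when tan θ_B = n₂/n₁.
tan θ_B = n₂/n₁ = 1.993/1.000 = 1.9930.
θ_B = arctan(1.9930) = 63.35°.

θ_B ≈ 63.35°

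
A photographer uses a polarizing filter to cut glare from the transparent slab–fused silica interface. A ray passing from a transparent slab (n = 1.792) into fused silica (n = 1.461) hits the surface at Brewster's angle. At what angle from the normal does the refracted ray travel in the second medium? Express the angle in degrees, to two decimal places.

First find Brewster's angle: tan θ_B = 1.461/1.792 = 0.8153, giving θ_B = 39.19°.
Since θ_B + θ_t = 90° at Brewster incidence, θ_t = 90° − 39.19° = 50.81°.

θ_t ≈ 50.81°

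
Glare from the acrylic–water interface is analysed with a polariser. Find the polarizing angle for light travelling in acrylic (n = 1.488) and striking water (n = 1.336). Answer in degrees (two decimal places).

The reflected p-component vanishes when tan θ_B = n₂/n₁.
Brewster's condition: tan θ_B = n₂/n₁ = 1.336/1.488 = 0.8978.
So θ_B = arctan 0.8978 = 41.92°.

θ_B ≈ 41.92°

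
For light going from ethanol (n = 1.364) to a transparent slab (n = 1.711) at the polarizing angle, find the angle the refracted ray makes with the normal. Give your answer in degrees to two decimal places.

tan θ_B = n₂/n₁ = 1.711/1.364 = 1.2544, so θ_B = 51.44°.
At Brewster's angle the reflected and refracted rays are perpendicular, so θ_t = 90° − θ_B = 90° − 51.44° = 38.56°.

θ_t ≈ 38.56°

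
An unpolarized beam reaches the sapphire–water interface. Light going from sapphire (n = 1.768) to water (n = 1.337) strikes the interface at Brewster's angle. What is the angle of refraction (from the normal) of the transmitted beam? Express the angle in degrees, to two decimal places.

θ_t ≈ 52.90°

First find Brewster's angle: tan θ_B = 1.337/1.768 = 0.7562, giving θ_B = 37.10°.
The refracted ray is perpendicular to the reflected ray, so θ_t = 90° − θ_B = 52.90°.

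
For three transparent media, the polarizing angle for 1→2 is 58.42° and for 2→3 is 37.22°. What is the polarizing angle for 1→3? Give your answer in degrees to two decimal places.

θ_B ≈ 51.02°

n₂/n₁ = tan 58.42° = 1.6267 and n₃/n₂ = tan 37.22° = 0.7596.
Multiplying, n₃/n₁ = 1.6267 × 0.7596 = 1.2357, and θ_B(1→3) = arctan 1.2357 = 51.02°.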